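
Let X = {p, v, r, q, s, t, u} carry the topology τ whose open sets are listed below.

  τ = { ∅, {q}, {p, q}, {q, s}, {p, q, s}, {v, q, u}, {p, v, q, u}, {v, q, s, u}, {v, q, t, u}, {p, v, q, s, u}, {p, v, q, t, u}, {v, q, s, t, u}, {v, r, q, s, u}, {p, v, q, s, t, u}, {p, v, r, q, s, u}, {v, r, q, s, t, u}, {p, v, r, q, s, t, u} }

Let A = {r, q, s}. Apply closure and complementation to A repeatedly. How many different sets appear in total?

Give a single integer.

X∖A={p, v, t, u}, int(X∖A)=∅, hence cl(A)={p, v, r, q, s, t, u}
Orbit (k=closure, c=complement):
  1. A     = {r, q, s}
  2. kA    = {p, v, r, q, s, t, u}
  3. cA    = {p, v, t, u}
  4. ckA   = ∅
  5. kcA   = {p, v, r, t, u}
  6. ckcA  = {q, s}
(closed under both — stop)

6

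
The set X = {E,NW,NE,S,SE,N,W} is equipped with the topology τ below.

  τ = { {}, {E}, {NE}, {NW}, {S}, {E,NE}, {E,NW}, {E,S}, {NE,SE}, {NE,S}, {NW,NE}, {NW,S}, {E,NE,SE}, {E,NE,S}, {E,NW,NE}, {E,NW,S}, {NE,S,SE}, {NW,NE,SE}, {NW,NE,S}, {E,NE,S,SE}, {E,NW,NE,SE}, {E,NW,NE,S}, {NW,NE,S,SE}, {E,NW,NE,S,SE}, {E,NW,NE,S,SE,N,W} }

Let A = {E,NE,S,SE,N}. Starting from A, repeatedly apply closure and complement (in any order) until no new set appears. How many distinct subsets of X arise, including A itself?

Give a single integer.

X∖A={NW,W}, int(X∖A)={NW}, hence cl(A)={E,NE,S,SE,N,W}
Orbit (k=closure, c=complement):
  1. A     = {E,NE,S,SE,N}
  2. kA    = {E,NE,S,SE,N,W}
  3. cA    = {NW,W}
  4. ckA   = {NW}
  5. kcA   = {NW,N,W}
  6. ckcA  = {E,NE,S,SE}
(closed under both — stop)

6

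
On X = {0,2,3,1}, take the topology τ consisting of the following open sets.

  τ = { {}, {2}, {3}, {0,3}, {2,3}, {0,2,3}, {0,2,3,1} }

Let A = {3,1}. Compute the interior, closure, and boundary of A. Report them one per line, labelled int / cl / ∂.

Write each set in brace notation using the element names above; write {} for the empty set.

int(A) = {3}
cl(A)  = {0,3,1}
∂A     = {0,1}

opens ⊆ A: {}, {3}; union → int = {3}
complement {0,2}; its interior {2}; cl(A) = X∖{2} = {0,3,1}
boundary = {0,3,1} ∖ {3} = {0,1}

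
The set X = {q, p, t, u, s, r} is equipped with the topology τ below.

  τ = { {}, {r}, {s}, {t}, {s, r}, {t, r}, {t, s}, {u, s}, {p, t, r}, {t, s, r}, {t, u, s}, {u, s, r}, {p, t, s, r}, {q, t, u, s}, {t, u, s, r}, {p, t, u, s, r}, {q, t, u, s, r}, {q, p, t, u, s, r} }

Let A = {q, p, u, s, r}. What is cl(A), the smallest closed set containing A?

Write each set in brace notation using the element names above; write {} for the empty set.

{q, p, u, s, r}

complement {t}; its interior {t}; cl(A) = X∖{t} = {q, p, u, s, r}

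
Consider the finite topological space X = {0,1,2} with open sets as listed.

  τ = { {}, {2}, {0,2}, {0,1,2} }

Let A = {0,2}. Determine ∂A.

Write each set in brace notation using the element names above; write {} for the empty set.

opens ⊆ A: {}, {2}, {0,2}; union → int = {0,2}
complement {1}; its interior {}; cl(A) = X∖{} = {0,1,2}
boundary = {0,1,2} ∖ {0,2} = {1}

{1}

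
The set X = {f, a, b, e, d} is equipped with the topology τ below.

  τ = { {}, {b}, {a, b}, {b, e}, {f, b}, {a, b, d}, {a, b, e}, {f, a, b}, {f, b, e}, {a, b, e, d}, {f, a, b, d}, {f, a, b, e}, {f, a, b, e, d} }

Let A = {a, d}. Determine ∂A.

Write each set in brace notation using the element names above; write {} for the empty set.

opens ⊆ A: {}; union → int = {}
complement {f, b, e}; its interior {f, b, e}; cl(A) = X∖{f, b, e} = {a, d}
boundary = {a, d} ∖ {} = {a, d}

{a, d}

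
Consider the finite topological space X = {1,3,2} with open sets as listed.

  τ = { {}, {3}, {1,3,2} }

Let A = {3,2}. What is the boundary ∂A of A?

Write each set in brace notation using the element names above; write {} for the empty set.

opens ⊆ A: {}, {3}; union → int = {3}
complement {1}; its interior {}; cl(A) = X∖{} = {1,3,2}
boundary = {1,3,2} ∖ {3} = {1,2}

{1,2}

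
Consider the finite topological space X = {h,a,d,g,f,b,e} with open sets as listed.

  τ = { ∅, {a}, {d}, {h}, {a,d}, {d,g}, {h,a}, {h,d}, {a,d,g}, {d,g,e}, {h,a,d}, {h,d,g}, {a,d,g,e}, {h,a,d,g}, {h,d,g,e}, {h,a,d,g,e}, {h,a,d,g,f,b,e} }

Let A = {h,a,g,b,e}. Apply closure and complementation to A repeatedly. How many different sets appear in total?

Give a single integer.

complement {d,f}; its interior {d}; cl(A) = X∖{d} = {h,a,g,f,b,e}
With k = closure, c = complement:
  1. A     = {h,a,g,b,e}
  2. kA    = {h,a,g,f,b,e}
  3. cA    = {d,f}
  4. ckA   = {d}
  5. kcA   = {d,g,f,b,e}
  6. ckcA  = {h,a}
  7. kckcA = {h,a,f,b}
  8. ckckcA = {d,g,e}
k, c of each give nothing new

8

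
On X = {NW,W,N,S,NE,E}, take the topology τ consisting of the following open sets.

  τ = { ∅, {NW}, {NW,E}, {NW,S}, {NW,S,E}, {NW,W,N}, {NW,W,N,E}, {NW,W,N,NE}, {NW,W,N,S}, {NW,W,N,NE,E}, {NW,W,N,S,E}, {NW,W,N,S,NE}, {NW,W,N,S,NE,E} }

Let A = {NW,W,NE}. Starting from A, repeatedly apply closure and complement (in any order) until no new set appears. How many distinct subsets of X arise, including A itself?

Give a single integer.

6

closure: X∖int(X∖A) = X∖∅ = {NW,W,N,S,NE,E}
Let k=closure and c=complement:
  1. A     = {NW,W,NE}
  2. kA    = {NW,W,N,S,NE,E}
  3. cA    = {N,S,E}
  4. ckA   = ∅
  5. kcA   = {W,N,S,NE,E}
  6. ckcA  = {NW}
— saturated at 6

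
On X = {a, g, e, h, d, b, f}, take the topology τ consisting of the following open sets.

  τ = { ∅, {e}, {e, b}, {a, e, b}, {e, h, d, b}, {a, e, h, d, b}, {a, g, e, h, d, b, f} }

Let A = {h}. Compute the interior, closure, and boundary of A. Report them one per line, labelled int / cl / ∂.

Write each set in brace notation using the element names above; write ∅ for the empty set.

int(A) = ∅
cl(A)  = {g, h, d, f}
∂A     = {g, h, d, f}

U open, U⊆A: ∅. int(A) = ⋃ = ∅
X∖A={a, g, e, d, b, f}, int(X∖A)={a, e, b}, hence cl(A)={g, h, d, f}
∂A: remove int from cl → {g, h, d, f}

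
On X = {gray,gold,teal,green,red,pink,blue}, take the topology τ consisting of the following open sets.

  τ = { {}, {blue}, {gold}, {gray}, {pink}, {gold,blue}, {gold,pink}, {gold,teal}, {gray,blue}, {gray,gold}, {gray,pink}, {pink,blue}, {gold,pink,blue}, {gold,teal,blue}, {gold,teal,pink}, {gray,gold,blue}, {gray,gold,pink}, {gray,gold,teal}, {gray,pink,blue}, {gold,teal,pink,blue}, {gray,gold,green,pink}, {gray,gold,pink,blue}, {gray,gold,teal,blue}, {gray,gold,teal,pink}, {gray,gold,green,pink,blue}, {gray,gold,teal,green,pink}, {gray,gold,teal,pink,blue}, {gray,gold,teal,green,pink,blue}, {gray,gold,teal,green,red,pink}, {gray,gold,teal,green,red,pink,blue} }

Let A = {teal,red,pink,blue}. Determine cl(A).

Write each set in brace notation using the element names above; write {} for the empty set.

X∖A={gray,gold,green}, int(X∖A)={gray,gold}, hence cl(A)={teal,green,red,pink,blue}

{teal,green,red,pink,blue}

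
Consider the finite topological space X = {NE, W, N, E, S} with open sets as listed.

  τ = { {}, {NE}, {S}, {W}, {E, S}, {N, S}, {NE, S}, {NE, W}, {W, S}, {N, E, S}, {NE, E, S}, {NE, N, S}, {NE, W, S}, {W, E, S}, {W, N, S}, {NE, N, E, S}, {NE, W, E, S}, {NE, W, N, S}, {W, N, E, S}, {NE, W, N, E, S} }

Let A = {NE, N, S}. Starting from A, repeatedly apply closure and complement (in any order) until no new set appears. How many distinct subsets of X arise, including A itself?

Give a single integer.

closure: X∖int(X∖A) = X∖{W} = {NE, N, E, S}
Let k=closure and c=complement:
  1. A     = {NE, N, S}
  2. kA    = {NE, N, E, S}
  3. cA    = {W, E}
  4. ckA   = {W}
— saturated at 4

4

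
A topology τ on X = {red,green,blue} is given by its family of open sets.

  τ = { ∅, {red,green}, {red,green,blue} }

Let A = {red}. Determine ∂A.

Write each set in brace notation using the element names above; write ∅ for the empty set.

interior: largest open inside A is ∅ (from ∅)
cl via duality: int({green,blue}) = ∅, so X∖∅ = {red,green,blue}
cl∖int = {red,green,blue}

{red,green,blue}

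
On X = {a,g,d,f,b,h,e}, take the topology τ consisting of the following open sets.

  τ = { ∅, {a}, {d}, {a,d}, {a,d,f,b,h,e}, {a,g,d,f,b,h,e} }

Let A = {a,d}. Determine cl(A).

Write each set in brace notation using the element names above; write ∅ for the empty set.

{a,g,d,f,b,h,e}

X∖A={g,f,b,h,e}, int(X∖A)=∅, hence cl(A)={a,g,d,f,b,h,e}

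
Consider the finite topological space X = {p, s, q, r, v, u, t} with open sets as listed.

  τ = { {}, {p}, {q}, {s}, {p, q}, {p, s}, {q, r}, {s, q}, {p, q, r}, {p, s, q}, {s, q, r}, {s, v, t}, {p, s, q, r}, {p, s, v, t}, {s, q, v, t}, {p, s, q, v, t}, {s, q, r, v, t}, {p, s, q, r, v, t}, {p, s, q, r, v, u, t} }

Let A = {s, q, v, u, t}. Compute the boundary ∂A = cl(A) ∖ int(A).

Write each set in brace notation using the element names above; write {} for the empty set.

{r, u}

interior: largest open inside A is {s, q, v, t} (from {}, {q}, {s}, {s, q}, {s, v, t}, {s, q, v, t})
cl via duality: int({p, r}) = {p}, so X∖{p} = {s, q, r, v, u, t}
cl∖int = {r, u}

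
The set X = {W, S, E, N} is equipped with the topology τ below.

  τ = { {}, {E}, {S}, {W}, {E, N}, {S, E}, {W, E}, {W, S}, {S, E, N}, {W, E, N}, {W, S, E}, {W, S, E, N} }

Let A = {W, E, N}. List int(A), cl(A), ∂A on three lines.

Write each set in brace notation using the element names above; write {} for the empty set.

U open, U⊆A: {}, {E}, {W}, {E, N}, {W, E}, {W, E, N}. int(A) = ⋃ = {W, E, N}
X∖A={S}, int(X∖A)={S}, hence cl(A)={W, E, N}
∂A: remove int from cl → {}

int(A) = {W, E, N}
cl(A)  = {W, E, N}
∂A     = {}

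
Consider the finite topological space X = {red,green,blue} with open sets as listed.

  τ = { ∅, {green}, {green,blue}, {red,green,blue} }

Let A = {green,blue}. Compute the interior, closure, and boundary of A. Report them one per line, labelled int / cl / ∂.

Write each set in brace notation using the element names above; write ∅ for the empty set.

opens ⊆ A: ∅, {green}, {green,blue}; union → int = {green,blue}
complement {red}; its interior ∅; cl(A) = X∖∅ = {red,green,blue}
boundary = {red,green,blue} ∖ {green,blue} = {red}

int(A) = {green,blue}
cl(A)  = {red,green,blue}
∂A     = {red}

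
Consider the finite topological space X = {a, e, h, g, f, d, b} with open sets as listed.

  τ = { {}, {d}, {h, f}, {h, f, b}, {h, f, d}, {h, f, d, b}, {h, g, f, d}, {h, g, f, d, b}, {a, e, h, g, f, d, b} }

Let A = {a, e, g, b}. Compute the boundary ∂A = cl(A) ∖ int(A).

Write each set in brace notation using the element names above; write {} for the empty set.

open subsets of A: {}; so int(A) = {}
closure: X∖int(X∖A) = X∖{h, f, d} = {a, e, g, b}
∂A = {a, e, g, b} minus {} = {a, e, g, b}

{a, e, g, b}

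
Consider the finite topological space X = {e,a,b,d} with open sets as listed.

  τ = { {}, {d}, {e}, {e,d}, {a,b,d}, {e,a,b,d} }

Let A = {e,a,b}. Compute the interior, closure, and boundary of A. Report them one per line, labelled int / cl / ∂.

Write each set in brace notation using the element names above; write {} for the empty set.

U open, U⊆A: {}, {e}. int(A) = ⋃ = {e}
X∖A={d}, int(X∖A)={d}, hence cl(A)={e,a,b}
∂A: remove int from cl → {a,b}

int(A) = {e}
cl(A)  = {e,a,b}
∂A     = {a,b}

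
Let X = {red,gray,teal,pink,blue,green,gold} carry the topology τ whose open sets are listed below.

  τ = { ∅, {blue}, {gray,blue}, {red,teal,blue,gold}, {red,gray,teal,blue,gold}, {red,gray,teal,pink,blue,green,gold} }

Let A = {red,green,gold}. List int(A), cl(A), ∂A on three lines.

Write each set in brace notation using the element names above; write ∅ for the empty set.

open subsets of A: ∅; so int(A) = ∅
closure: X∖int(X∖A) = X∖{gray,blue} = {red,teal,pink,green,gold}
∂A = {red,teal,pink,green,gold} minus ∅ = {red,teal,pink,green,gold}

int(A) = ∅
cl(A)  = {red,teal,pink,green,gold}
∂A     = {red,teal,pink,green,gold}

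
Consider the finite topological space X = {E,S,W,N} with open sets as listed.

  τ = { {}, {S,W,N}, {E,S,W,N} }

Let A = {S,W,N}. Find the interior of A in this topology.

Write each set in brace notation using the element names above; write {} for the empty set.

{S,W,N}

opens ⊆ A: {}, {S,W,N}; union → int = {S,W,N}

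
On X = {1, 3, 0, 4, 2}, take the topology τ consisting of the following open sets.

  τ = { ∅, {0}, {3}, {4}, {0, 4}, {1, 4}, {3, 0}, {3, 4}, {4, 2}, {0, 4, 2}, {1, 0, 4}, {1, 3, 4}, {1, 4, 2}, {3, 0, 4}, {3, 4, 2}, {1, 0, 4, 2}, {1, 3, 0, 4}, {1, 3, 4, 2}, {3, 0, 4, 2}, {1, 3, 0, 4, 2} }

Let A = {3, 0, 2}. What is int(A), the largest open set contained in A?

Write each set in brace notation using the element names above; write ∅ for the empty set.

{3, 0}

opens ⊆ A: ∅, {0}, {3}, {3, 0}; union → int = {3, 0}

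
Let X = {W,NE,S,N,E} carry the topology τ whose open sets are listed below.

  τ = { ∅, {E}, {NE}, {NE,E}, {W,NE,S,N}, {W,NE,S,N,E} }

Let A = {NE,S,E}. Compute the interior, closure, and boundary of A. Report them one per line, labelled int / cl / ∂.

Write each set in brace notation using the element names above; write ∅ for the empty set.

open subsets of A: ∅, {E}, {NE}, {NE,E}; so int(A) = {NE,E}
closure: X∖int(X∖A) = X∖∅ = {W,NE,S,N,E}
∂A = {W,NE,S,N,E} minus {NE,E} = {W,S,N}

int(A) = {NE,E}
cl(A)  = {W,NE,S,N,E}
∂A     = {W,S,N}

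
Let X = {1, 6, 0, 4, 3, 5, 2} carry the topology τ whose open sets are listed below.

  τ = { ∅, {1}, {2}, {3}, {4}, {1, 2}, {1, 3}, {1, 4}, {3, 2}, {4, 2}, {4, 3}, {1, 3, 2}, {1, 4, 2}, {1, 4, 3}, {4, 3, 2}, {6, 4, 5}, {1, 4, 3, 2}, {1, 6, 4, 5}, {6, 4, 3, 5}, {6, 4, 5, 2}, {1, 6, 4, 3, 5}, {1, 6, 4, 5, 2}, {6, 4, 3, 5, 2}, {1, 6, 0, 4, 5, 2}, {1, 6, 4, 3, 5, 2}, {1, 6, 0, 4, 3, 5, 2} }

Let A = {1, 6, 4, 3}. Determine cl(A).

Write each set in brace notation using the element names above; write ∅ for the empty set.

cl via duality: int({0, 5, 2}) = {2}, so X∖{2} = {1, 6, 0, 4, 3, 5}

{1, 6, 0, 4, 3, 5}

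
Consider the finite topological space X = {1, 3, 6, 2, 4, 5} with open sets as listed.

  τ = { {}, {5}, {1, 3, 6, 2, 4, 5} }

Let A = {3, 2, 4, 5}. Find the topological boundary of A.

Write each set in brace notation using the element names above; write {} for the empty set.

{1, 3, 6, 2, 4}

interior: largest open inside A is {5} (from {}, {5})
cl via duality: int({1, 6}) = {}, so X∖{} = {1, 3, 6, 2, 4, 5}
cl∖int = {1, 3, 6, 2, 4}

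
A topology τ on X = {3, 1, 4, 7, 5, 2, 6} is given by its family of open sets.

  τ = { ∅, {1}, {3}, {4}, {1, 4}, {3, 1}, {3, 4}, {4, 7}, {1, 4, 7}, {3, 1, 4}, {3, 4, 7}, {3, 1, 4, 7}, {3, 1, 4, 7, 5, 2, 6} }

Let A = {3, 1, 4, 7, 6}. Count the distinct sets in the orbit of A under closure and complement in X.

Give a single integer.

cl via duality: int({5, 2}) = ∅, so X∖∅ = {3, 1, 4, 7, 5, 2, 6}
Write k for closure, c for complement:
  1. A     = {3, 1, 4, 7, 6}
  2. kA    = {3, 1, 4, 7, 5, 2, 6}
  3. cA    = {5, 2}
  4. ckA   = ∅
  5. kcA   = {5, 2, 6}
  6. ckcA  = {3, 1, 4, 7}
applying k or c yields no new set

6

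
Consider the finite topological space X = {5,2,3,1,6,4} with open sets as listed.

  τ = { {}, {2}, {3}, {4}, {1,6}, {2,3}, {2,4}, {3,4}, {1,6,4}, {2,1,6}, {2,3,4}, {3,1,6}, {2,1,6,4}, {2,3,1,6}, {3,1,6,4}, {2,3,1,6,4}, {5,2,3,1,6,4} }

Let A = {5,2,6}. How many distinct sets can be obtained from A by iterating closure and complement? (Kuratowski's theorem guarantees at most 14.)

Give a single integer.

cl via duality: int({3,1,4}) = {3,4}, so X∖{3,4} = {5,2,1,6}
Write k for closure, c for complement:
  1. A     = {5,2,6}
  2. kA    = {5,2,1,6}
  3. cA    = {3,1,4}
  4. ckA   = {3,4}
  5. kcA   = {5,3,1,6,4}
  6. kckA  = {5,3,4}
  7. ckcA  = {2}
  8. ckckA = {2,1,6}
  9. kckcA = {5,2}
  10. ckckcA = {3,1,6,4}
applying k or c yields no new set

10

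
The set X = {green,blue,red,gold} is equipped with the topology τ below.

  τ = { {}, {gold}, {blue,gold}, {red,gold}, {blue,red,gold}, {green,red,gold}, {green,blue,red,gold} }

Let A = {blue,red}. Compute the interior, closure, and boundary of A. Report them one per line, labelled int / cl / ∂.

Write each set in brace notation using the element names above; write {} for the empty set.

int(A) = {}
cl(A)  = {green,blue,red}
∂A     = {green,blue,red}

opens ⊆ A: {}; union → int = {}
complement {green,gold}; its interior {gold}; cl(A) = X∖{gold} = {green,blue,red}
boundary = {green,blue,red} ∖ {} = {green,blue,red}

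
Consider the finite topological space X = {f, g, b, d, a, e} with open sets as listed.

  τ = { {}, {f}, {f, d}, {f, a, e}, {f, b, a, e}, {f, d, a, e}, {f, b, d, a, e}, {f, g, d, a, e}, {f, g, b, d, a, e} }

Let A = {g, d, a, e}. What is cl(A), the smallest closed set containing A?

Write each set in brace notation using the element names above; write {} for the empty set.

X∖A={f, b}, int(X∖A)={f}, hence cl(A)={g, b, d, a, e}

{g, b, d, a, e}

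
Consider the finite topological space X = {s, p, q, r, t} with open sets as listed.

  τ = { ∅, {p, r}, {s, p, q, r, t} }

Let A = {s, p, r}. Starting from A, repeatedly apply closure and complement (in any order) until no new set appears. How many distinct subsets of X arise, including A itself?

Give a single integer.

cl via duality: int({q, t}) = ∅, so X∖∅ = {s, p, q, r, t}
Write k for closure, c for complement:
  1. A     = {s, p, r}
  2. kA    = {s, p, q, r, t}
  3. cA    = {q, t}
  4. ckA   = ∅
  5. kcA   = {s, q, t}
  6. ckcA  = {p, r}
applying k or c yields no new set

6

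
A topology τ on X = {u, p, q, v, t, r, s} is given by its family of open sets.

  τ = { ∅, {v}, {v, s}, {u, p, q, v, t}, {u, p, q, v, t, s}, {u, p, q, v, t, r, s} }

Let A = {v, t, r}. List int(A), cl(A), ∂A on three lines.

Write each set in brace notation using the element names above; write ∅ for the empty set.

int(A) = {v}
cl(A)  = {u, p, q, v, t, r, s}
∂A     = {u, p, q, t, r, s}

interior: largest open inside A is {v} (from ∅, {v})
cl via duality: int({u, p, q, s}) = ∅, so X∖∅ = {u, p, q, v, t, r, s}
cl∖int = {u, p, q, t, r, s}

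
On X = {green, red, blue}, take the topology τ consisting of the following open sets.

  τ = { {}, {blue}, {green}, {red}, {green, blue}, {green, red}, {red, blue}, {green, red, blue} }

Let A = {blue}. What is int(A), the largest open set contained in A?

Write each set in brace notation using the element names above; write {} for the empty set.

{blue}

opens ⊆ A: {}, {blue}; union → int = {blue}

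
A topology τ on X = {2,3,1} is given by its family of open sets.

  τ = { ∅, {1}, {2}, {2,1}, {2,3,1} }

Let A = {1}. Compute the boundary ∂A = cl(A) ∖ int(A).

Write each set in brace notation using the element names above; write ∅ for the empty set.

{3}

interior: largest open inside A is {1} (from ∅, {1})
cl via duality: int({2,3}) = {2}, so X∖{2} = {3,1}
cl∖int = {3}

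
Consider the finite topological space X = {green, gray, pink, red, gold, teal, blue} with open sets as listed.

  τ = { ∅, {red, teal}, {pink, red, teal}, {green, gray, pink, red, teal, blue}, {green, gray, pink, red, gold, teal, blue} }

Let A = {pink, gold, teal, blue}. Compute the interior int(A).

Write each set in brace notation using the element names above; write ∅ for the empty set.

interior: largest open inside A is ∅ (from ∅)

∅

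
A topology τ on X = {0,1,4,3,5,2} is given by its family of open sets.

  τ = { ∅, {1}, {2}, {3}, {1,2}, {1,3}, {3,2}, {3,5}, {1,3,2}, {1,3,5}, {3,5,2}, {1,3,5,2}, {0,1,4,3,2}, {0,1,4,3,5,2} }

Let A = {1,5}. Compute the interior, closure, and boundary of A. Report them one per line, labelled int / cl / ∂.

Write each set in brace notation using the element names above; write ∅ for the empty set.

opens ⊆ A: ∅, {1}; union → int = {1}
complement {0,4,3,2}; its interior {3,2}; cl(A) = X∖{3,2} = {0,1,4,5}
boundary = {0,1,4,5} ∖ {1} = {0,4,5}

int(A) = {1}
cl(A)  = {0,1,4,5}
∂A     = {0,4,5}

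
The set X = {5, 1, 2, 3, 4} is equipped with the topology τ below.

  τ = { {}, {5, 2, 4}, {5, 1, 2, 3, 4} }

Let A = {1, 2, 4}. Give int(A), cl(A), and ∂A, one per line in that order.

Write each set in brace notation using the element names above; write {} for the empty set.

open subsets of A: {}; so int(A) = {}
closure: X∖int(X∖A) = X∖{} = {5, 1, 2, 3, 4}
∂A = {5, 1, 2, 3, 4} minus {} = {5, 1, 2, 3, 4}

int(A) = {}
cl(A)  = {5, 1, 2, 3, 4}
∂A     = {5, 1, 2, 3, 4}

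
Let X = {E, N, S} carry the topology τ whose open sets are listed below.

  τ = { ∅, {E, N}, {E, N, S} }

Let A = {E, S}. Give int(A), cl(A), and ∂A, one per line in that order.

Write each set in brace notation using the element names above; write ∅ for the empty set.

int(A) = ∅
cl(A)  = {E, N, S}
∂A     = {E, N, S}

open subsets of A: ∅; so int(A) = ∅
closure: X∖int(X∖A) = X∖∅ = {E, N, S}
∂A = {E, N, S} minus ∅ = {E, N, S}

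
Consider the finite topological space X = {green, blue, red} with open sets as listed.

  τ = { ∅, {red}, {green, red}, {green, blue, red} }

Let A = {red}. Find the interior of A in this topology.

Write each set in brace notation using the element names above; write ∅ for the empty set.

{red}

U open, U⊆A: ∅, {red}. int(A) = ⋃ = {red}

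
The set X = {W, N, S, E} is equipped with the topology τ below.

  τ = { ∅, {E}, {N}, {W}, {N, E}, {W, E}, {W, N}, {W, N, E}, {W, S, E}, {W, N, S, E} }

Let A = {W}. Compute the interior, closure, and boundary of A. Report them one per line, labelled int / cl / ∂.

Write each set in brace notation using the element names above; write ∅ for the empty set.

open subsets of A: ∅, {W}; so int(A) = {W}
closure: X∖int(X∖A) = X∖{N, E} = {W, S}
∂A = {W, S} minus {W} = {S}

int(A) = {W}
cl(A)  = {W, S}
∂A     = {S}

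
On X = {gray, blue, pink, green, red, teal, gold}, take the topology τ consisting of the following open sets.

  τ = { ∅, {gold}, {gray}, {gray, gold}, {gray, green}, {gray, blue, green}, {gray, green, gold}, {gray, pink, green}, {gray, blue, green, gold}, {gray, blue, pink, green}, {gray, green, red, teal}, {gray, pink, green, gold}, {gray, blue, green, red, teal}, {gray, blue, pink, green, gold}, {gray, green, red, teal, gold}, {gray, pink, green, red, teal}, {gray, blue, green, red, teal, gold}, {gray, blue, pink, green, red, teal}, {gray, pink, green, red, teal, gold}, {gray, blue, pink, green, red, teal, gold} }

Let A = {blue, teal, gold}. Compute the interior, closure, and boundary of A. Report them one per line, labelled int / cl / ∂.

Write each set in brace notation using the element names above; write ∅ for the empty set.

int(A) = {gold}
cl(A)  = {blue, red, teal, gold}
∂A     = {blue, red, teal}

opens ⊆ A: ∅, {gold}; union → int = {gold}
complement {gray, pink, green, red}; its interior {gray, pink, green}; cl(A) = X∖{gray, pink, green} = {blue, red, teal, gold}
boundary = {blue, red, teal, gold} ∖ {gold} = {blue, red, teal}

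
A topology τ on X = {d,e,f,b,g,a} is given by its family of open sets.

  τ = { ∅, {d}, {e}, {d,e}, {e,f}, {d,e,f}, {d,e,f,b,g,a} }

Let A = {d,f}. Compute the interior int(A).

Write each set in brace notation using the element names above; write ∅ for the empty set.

interior: largest open inside A is {d} (from ∅, {d})

{d}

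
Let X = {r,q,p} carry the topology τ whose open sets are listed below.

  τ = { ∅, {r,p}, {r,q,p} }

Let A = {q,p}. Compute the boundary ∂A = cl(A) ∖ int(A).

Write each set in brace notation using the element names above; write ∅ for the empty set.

open subsets of A: ∅; so int(A) = ∅
closure: X∖int(X∖A) = X∖∅ = {r,q,p}
∂A = {r,q,p} minus ∅ = {r,q,p}

{r,q,p}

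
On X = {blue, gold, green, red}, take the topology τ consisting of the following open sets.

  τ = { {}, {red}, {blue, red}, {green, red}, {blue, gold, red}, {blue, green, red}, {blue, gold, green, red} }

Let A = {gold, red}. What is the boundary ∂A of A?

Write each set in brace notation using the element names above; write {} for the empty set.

open subsets of A: {}, {red}; so int(A) = {red}
closure: X∖int(X∖A) = X∖{} = {blue, gold, green, red}
∂A = {blue, gold, green, red} minus {red} = {blue, gold, green}

{blue, gold, green}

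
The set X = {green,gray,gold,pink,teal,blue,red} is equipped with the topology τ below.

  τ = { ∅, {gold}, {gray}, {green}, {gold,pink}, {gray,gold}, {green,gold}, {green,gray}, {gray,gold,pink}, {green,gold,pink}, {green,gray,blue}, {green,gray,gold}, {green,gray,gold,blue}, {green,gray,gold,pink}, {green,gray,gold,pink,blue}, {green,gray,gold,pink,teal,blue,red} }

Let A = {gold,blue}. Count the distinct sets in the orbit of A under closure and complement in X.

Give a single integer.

complement {green,gray,pink,teal,red}; its interior {green,gray}; cl(A) = X∖{green,gray} = {gold,pink,teal,blue,red}
With k = closure, c = complement:
  1. A     = {gold,blue}
  2. kA    = {gold,pink,teal,blue,red}
  3. cA    = {green,gray,pink,teal,red}
  4. ckA   = {green,gray}
  5. kcA   = {green,gray,pink,teal,blue,red}
  6. kckA  = {green,gray,teal,blue,red}
  7. ckcA  = {gold}
  8. ckckA = {gold,pink}
  9. kckcA = {gold,pink,teal,red}
  10. ckckcA = {green,gray,blue}
k, c of each give nothing new

10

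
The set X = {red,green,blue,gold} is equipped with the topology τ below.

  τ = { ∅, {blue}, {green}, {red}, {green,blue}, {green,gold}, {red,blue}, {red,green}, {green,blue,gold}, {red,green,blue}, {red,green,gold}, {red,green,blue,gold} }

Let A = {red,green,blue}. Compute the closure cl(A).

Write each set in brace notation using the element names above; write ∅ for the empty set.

cl via duality: int({gold}) = ∅, so X∖∅ = {red,green,blue,gold}

{red,green,blue,gold}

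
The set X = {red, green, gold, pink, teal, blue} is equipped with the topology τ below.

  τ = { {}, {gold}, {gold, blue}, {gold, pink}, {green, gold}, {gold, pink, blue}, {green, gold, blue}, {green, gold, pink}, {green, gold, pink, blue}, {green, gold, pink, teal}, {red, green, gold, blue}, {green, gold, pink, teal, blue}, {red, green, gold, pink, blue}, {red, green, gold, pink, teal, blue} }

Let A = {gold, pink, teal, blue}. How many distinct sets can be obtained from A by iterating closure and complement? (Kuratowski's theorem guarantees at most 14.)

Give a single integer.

6

cl via duality: int({red, green}) = {}, so X∖{} = {red, green, gold, pink, teal, blue}
Write k for closure, c for complement:
  1. A     = {gold, pink, teal, blue}
  2. kA    = {red, green, gold, pink, teal, blue}
  3. cA    = {red, green}
  4. ckA   = {}
  5. kcA   = {red, green, teal}
  6. ckcA  = {gold, pink, blue}
applying k or c yields no new set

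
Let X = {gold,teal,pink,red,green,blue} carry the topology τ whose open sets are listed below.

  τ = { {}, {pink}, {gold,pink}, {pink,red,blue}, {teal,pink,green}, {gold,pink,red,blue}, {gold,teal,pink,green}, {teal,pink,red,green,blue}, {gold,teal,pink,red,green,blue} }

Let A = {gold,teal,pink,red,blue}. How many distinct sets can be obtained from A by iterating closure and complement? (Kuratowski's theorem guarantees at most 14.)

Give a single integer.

6

complement {green}; its interior {}; cl(A) = X∖{} = {gold,teal,pink,red,green,blue}
With k = closure, c = complement:
  1. A     = {gold,teal,pink,red,blue}
  2. kA    = {gold,teal,pink,red,green,blue}
  3. cA    = {green}
  4. ckA   = {}
  5. kcA   = {teal,green}
  6. ckcA  = {gold,pink,red,blue}
k, c of each give nothing new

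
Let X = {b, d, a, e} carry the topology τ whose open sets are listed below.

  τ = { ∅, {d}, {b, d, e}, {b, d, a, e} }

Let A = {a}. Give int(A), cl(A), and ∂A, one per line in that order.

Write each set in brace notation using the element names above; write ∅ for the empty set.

interior: largest open inside A is ∅ (from ∅)
cl via duality: int({b, d, e}) = {b, d, e}, so X∖{b, d, e} = {a}
cl∖int = {a}

int(A) = ∅
cl(A)  = {a}
∂A     = {a}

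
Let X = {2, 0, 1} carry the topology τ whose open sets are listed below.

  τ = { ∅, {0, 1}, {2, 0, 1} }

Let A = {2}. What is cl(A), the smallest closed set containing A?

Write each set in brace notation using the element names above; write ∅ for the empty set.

closure: X∖int(X∖A) = X∖{0, 1} = {2}

{2}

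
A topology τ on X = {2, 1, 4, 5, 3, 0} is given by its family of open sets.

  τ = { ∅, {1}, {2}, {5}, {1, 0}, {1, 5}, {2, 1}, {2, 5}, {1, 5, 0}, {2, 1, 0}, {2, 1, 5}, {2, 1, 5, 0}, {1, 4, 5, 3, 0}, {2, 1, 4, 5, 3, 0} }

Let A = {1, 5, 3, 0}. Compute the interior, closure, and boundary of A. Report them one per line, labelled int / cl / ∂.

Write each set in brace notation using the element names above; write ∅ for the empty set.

interior: largest open inside A is {1, 5, 0} (from ∅, {5}, {1}, {1, 5}, {1, 0}, {1, 5, 0})
cl via duality: int({2, 4}) = {2}, so X∖{2} = {1, 4, 5, 3, 0}
cl∖int = {4, 3}

int(A) = {1, 5, 0}
cl(A)  = {1, 4, 5, 3, 0}
∂A     = {4, 3}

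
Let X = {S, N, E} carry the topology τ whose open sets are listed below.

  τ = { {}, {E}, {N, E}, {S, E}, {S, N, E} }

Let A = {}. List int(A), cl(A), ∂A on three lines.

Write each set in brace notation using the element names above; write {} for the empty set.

int(A) = {}
cl(A)  = {}
∂A     = {}

U open, U⊆A: {}. int(A) = ⋃ = {}
X∖A={S, N, E}, int(X∖A)={S, N, E}, hence cl(A)={}
∂A: remove int from cl → {}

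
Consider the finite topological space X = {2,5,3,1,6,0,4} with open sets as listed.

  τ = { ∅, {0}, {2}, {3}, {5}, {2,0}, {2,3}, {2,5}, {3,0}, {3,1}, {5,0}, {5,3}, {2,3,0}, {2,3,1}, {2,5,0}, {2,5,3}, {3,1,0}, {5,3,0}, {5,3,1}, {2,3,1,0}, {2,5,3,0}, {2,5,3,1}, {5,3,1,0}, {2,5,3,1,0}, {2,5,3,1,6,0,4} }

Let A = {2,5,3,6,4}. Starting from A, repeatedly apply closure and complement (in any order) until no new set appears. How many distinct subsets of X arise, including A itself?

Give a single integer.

closure: X∖int(X∖A) = X∖{0} = {2,5,3,1,6,4}
Let k=closure and c=complement:
  1. A     = {2,5,3,6,4}
  2. kA    = {2,5,3,1,6,4}
  3. cA    = {1,0}
  4. ckA   = {0}
  5. kcA   = {1,6,0,4}
  6. kckA  = {6,0,4}
  7. ckcA  = {2,5,3}
  8. ckckA = {2,5,3,1}
— saturated at 8

8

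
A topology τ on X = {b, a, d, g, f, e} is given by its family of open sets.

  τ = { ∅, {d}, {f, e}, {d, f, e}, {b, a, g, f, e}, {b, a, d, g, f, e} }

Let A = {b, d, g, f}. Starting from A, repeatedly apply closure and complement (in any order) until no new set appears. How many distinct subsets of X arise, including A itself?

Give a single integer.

closure: X∖int(X∖A) = X∖∅ = {b, a, d, g, f, e}
Let k=closure and c=complement:
  1. A     = {b, d, g, f}
  2. kA    = {b, a, d, g, f, e}
  3. cA    = {a, e}
  4. ckA   = ∅
  5. kcA   = {b, a, g, f, e}
  6. ckcA  = {d}
— saturated at 6

6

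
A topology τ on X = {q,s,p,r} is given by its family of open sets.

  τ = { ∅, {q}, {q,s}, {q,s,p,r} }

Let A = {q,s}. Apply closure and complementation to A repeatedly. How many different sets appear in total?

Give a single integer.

4

closure: X∖int(X∖A) = X∖∅ = {q,s,p,r}
Let k=closure and c=complement:
  1. A     = {q,s}
  2. kA    = {q,s,p,r}
  3. cA    = {p,r}
  4. ckA   = ∅
— saturated at 4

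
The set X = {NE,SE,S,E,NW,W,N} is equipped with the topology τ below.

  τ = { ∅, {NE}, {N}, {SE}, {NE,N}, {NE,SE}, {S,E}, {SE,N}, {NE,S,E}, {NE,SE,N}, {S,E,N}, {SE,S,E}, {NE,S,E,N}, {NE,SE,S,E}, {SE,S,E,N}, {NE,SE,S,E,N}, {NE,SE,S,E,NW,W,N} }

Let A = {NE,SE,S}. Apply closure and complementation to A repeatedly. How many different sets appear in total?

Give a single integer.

10

X∖A={E,NW,W,N}, int(X∖A)={N}, hence cl(A)={NE,SE,S,E,NW,W}
Orbit (k=closure, c=complement):
  1. A     = {NE,SE,S}
  2. kA    = {NE,SE,S,E,NW,W}
  3. cA    = {E,NW,W,N}
  4. ckA   = {N}
  5. kcA   = {S,E,NW,W,N}
  6. kckA  = {NW,W,N}
  7. ckcA  = {NE,SE}
  8. ckckA = {NE,SE,S,E}
  9. kckcA = {NE,SE,NW,W}
  10. ckckcA = {S,E,N}
(closed under both — stop)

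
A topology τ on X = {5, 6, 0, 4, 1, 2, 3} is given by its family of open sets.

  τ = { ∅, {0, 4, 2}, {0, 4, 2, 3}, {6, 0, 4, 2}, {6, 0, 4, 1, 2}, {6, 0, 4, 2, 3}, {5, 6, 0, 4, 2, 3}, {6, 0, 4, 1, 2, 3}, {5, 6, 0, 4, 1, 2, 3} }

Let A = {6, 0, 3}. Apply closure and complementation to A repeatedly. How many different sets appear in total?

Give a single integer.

closure: X∖int(X∖A) = X∖∅ = {5, 6, 0, 4, 1, 2, 3}
Let k=closure and c=complement:
  1. A     = {6, 0, 3}
  2. kA    = {5, 6, 0, 4, 1, 2, 3}
  3. cA    = {5, 4, 1, 2}
  4. ckA   = ∅
— saturated at 4

4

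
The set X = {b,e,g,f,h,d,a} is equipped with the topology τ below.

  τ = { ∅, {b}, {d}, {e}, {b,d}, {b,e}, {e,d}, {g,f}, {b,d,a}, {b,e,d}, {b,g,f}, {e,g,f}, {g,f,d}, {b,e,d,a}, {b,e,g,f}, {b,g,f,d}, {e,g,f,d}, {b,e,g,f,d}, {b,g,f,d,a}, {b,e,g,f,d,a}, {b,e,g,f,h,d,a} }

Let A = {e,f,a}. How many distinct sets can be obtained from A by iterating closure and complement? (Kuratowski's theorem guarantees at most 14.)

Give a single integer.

12

complement {b,g,h,d}; its interior {b,d}; cl(A) = X∖{b,d} = {e,g,f,h,a}
With k = closure, c = complement:
  1. A     = {e,f,a}
  2. kA    = {e,g,f,h,a}
  3. cA    = {b,g,h,d}
  4. ckA   = {b,d}
  5. kcA   = {b,g,f,h,d,a}
  6. kckA  = {b,h,d,a}
  7. ckcA  = {e}
  8. ckckA = {e,g,f}
  9. kckcA = {e,h}
  10. kckckA = {e,g,f,h}
  11. ckckcA = {b,g,f,d,a}
  12. ckckckA = {b,d,a}
k, c of each give nothing new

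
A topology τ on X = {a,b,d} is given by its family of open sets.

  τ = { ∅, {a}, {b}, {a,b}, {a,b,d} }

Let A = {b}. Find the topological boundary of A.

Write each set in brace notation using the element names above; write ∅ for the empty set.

U open, U⊆A: ∅, {b}. int(A) = ⋃ = {b}
X∖A={a,d}, int(X∖A)={a}, hence cl(A)={b,d}
∂A: remove int from cl → {d}

{d}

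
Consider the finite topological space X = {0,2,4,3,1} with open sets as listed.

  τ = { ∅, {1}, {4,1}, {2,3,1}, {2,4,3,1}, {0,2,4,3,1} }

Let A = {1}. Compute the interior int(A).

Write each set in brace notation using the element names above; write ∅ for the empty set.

open subsets of A: ∅, {1}; so int(A) = {1}

{1}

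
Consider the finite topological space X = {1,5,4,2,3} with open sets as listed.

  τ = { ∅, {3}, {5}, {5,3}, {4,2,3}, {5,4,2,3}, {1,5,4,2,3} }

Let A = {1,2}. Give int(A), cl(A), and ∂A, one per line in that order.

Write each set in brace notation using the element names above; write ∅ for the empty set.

int(A) = ∅
cl(A)  = {1,4,2}
∂A     = {1,4,2}

U open, U⊆A: ∅. int(A) = ⋃ = ∅
X∖A={5,4,3}, int(X∖A)={5,3}, hence cl(A)={1,4,2}
∂A: remove int from cl → {1,4,2}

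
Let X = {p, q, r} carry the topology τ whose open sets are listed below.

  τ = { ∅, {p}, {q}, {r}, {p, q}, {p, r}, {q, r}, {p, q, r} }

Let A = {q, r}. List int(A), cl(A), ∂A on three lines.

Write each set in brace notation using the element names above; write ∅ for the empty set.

interior: largest open inside A is {q, r} (from ∅, {q}, {r}, {q, r})
cl via duality: int({p}) = {p}, so X∖{p} = {q, r}
cl∖int = ∅

int(A) = {q, r}
cl(A)  = {q, r}
∂A     = ∅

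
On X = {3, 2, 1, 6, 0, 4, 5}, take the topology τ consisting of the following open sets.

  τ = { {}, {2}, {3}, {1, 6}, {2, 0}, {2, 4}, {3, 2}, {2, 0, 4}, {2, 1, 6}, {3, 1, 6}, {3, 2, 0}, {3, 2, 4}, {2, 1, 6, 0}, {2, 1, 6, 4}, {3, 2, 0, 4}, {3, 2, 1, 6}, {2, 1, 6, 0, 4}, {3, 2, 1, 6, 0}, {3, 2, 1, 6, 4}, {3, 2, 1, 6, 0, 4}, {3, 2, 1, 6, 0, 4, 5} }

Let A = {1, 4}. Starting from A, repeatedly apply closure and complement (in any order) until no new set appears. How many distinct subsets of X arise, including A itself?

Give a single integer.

X∖A={3, 2, 6, 0, 5}, int(X∖A)={3, 2, 0}, hence cl(A)={1, 6, 4, 5}
Orbit (k=closure, c=complement):
  1. A     = {1, 4}
  2. kA    = {1, 6, 4, 5}
  3. cA    = {3, 2, 6, 0, 5}
  4. ckA   = {3, 2, 0}
  5. kcA   = {3, 2, 1, 6, 0, 4, 5}
  6. kckA  = {3, 2, 0, 4, 5}
  7. ckcA  = {}
  8. ckckA = {1, 6}
  9. kckckA = {1, 6, 5}
  10. ckckckA = {3, 2, 0, 4}
(closed under both — stop)

10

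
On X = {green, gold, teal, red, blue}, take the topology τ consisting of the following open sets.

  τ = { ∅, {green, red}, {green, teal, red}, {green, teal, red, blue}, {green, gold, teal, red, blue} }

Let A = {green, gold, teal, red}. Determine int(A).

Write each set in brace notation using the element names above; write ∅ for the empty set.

interior: largest open inside A is {green, teal, red} (from ∅, {green, red}, {green, teal, red})

{green, teal, red}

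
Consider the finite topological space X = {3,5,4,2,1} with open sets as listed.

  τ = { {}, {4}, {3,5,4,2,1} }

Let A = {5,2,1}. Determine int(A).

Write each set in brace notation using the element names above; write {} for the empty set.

{}

interior: largest open inside A is {} (from {})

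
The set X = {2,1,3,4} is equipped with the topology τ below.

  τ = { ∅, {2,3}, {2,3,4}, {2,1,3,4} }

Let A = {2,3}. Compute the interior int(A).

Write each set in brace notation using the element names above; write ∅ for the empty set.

{2,3}

open subsets of A: ∅, {2,3}; so int(A) = {2,3}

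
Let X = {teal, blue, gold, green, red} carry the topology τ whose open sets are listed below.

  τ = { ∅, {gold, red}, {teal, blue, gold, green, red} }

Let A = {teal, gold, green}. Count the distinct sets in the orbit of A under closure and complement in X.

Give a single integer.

closure: X∖int(X∖A) = X∖∅ = {teal, blue, gold, green, red}
Let k=closure and c=complement:
  1. A     = {teal, gold, green}
  2. kA    = {teal, blue, gold, green, red}
  3. cA    = {blue, red}
  4. ckA   = ∅
— saturated at 4

4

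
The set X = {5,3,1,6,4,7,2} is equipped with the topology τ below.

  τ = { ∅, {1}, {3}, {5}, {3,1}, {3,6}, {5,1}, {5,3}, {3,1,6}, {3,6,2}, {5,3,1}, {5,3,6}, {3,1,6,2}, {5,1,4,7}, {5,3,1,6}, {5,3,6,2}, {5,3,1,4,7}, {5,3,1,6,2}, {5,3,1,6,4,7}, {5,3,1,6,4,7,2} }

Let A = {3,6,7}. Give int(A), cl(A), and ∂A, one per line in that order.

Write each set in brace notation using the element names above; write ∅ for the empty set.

opens ⊆ A: ∅, {3}, {3,6}; union → int = {3,6}
complement {5,1,4,2}; its interior {5,1}; cl(A) = X∖{5,1} = {3,6,4,7,2}
boundary = {3,6,4,7,2} ∖ {3,6} = {4,7,2}

int(A) = {3,6}
cl(A)  = {3,6,4,7,2}
∂A     = {4,7,2}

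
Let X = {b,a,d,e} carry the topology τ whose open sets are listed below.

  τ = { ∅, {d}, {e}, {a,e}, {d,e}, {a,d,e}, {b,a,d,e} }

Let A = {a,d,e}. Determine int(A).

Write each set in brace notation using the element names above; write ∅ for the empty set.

U open, U⊆A: ∅, {e}, {d}, {a,e}, {d,e}, {a,d,e}. int(A) = ⋃ = {a,d,e}

{a,d,e}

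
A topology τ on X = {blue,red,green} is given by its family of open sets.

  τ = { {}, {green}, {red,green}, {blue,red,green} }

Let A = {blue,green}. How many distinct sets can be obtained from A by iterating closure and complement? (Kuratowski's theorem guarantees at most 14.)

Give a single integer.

complement {red}; its interior {}; cl(A) = X∖{} = {blue,red,green}
With k = closure, c = complement:
  1. A     = {blue,green}
  2. kA    = {blue,red,green}
  3. cA    = {red}
  4. ckA   = {}
  5. kcA   = {blue,red}
  6. ckcA  = {green}
k, c of each give nothing new

6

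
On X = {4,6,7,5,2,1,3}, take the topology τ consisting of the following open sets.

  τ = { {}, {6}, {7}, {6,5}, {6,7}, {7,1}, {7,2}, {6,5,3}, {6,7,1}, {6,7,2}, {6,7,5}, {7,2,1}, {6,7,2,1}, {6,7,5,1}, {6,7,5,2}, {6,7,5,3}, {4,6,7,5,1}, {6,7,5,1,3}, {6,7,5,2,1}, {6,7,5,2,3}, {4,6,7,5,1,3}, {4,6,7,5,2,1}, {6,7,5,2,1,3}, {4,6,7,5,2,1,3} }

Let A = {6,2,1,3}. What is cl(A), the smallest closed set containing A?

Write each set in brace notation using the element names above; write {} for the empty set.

closure: X∖int(X∖A) = X∖{7} = {4,6,5,2,1,3}

{4,6,5,2,1,3}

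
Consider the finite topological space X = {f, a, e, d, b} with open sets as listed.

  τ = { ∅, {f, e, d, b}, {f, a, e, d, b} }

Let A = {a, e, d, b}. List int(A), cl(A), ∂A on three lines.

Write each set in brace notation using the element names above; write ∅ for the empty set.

U open, U⊆A: ∅. int(A) = ⋃ = ∅
X∖A={f}, int(X∖A)=∅, hence cl(A)={f, a, e, d, b}
∂A: remove int from cl → {f, a, e, d, b}

int(A) = ∅
cl(A)  = {f, a, e, d, b}
∂A     = {f, a, e, d, b}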